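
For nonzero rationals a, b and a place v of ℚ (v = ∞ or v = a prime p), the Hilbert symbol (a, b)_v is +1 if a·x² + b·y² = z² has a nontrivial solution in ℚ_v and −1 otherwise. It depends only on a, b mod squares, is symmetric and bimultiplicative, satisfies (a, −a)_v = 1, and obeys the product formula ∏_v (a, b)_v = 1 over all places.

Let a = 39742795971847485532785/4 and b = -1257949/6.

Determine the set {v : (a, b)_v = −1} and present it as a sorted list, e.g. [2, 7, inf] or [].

Mod squares: a ≡ 1785, b ≡ -7854. Check v ∈ {∞, 2, 3, 5, 7, 11, 17, 31}.
v=3: a=3^1·(≡1), b=3^-1·(≡1) mod 3; (1|3)=+1, (1|3)=+1; (−1)^{1·-1·1}·(+1)^-1·(+1)^1 = -1.
v=11: a=11^6·(≡5), b=11^1·(≡5) mod 11; (5|11)=+1, (5|11)=+1; (−1)^{6·1·5}·(+1)^1·(+1)^6 = +1.
v=∞: 1785 > 0 and -7854 < 0  ⇒  (a,b)_∞ = +1.
v=17: a=17^3·(≡7), b=17^1·(≡12) mod 17; (7|17)=-1, (12|17)=-1; (−1)^{3·1·8}·(-1)^1·(-1)^3 = +1.
v=2: v_2(a)=-2, v_2(b)=-1; units ≡ 1, 1 (mod 8); ε·ε+αω+βω = 0·0+-2·0+-1·0 ≡ 0  ⇒  (a,b)_2 = +1.
v=5: a=5^1·(≡3), b=5^0·(≡1) mod 5; (3|5)=-1, (1|5)=+1; (−1)^{1·0·2}·(-1)^0·(+1)^1 = +1.
v=7: a=7^3·(≡5), b=7^1·(≡3) mod 7; (5|7)=-1, (3|7)=-1; (−1)^{3·1·3}·(-1)^1·(-1)^3 = -1.
v=31: a=31^6·(≡16), b=31^2·(≡4) mod 31; (16|31)=+1, (4|31)=+1; (−1)^{6·2·15}·(+1)^2·(+1)^6 = +1.
|Ram(1785, -7854)| = 2, even; anisotropic at {3, 7}.

[3, 7]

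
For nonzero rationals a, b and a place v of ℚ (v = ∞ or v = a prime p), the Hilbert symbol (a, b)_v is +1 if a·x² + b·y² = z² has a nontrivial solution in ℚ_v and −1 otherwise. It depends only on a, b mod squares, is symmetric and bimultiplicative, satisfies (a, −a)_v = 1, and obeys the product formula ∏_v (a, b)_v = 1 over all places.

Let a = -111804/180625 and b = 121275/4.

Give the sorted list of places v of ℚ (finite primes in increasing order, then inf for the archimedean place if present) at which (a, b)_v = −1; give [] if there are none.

[3, 11]

(a, b) ≡ (-231, 11) mod (ℚ^×)²; places V = {2, 3, 5, 7, 11, 17, ∞}.
(a,b)_7: α=1, u≡4; β=2, v≡1 (mod 7); (4|7)=+1, (1|7)=+1; sign (−1)^0·+1^2·+1^1 = +1.
(a,b)_∞: sgn(-231)=−, sgn(11)=+, so +1.
(a,b)_11: α=3, u≡3; β=1, v≡9 (mod 11); (3|11)=+1, (9|11)=+1; sign (−1)^1·+1^1·+1^3 = -1.
(a,b)_17: α=-2, u≡3; β=0, v≡12 (mod 17); (3|17)=-1, (12|17)=-1; sign (−1)^0·-1^0·-1^-2 = +1.
(a,b)_2: α=2, β=-2; u≡1, v≡3 (mod 8); ε(u)ε(v)=0·1, αω(v)=2·1, βω(u)=-2·0; sum ≡ 0  ⇒  +1.
(a,b)_3: α=1, u≡1; β=2, v≡2 (mod 3); (1|3)=+1, (2|3)=-1; sign (−1)^0·+1^2·-1^1 = -1.
(a,b)_5: α=-4, u≡4; β=2, v≡4 (mod 5); (4|5)=+1, (4|5)=+1; sign (−1)^0·+1^2·+1^-4 = +1.
|Ram(-231, 11)| = 2, even; anisotropic at {3, 11}.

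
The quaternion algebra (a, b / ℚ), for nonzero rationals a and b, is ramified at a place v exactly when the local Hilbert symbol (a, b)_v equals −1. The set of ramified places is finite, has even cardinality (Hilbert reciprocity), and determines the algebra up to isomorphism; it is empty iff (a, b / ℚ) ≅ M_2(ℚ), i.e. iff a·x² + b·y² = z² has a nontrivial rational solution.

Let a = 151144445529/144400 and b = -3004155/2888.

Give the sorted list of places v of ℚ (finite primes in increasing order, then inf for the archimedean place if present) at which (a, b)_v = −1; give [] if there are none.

(a, b) ≡ (1, -2310) mod (ℚ^×)²; places V = {2, 3, 5, 7, 11, 17, 19, ∞}.
(a,b)_∞: sgn(1)=+, sgn(-2310)=−, so +1.
(a,b)_17: α=2, u≡8; β=2, v≡4 (mod 17); (8|17)=+1, (4|17)=+1; sign (−1)^0·+1^2·+1^2 = +1.
(a,b)_2: α=-4, β=-3; u≡1, v≡5 (mod 8); ε(u)ε(v)=0·0, αω(v)=-4·1, βω(u)=-3·0; sum ≡ 0  ⇒  +1.
(a,b)_19: α=-2, u≡6; β=-2, v≡18 (mod 19); (6|19)=+1, (18|19)=-1; sign (−1)^0·+1^-2·-1^-2 = +1.
(a,b)_3: α=6, u≡1; β=3, v≡1 (mod 3); (1|3)=+1, (1|3)=+1; sign (−1)^0·+1^3·+1^6 = +1.
(a,b)_7: α=2, u≡2; β=1, v≡3 (mod 7); (2|7)=+1, (3|7)=-1; sign (−1)^0·+1^1·-1^2 = +1.
(a,b)_5: α=-2, u≡4; β=1, v≡3 (mod 5); (4|5)=+1, (3|5)=-1; sign (−1)^0·+1^1·-1^-2 = +1.
(a,b)_11: α=4, u≡4; β=1, v≡6 (mod 11); (4|11)=+1, (6|11)=-1; sign (−1)^0·+1^1·-1^4 = +1.
Ram(a, b) = ∅: the form 1·x² + -2310·y² − z² is isotropic over every ℚ_v, so by Hasse–Minkowski it is isotropic over ℚ.

[]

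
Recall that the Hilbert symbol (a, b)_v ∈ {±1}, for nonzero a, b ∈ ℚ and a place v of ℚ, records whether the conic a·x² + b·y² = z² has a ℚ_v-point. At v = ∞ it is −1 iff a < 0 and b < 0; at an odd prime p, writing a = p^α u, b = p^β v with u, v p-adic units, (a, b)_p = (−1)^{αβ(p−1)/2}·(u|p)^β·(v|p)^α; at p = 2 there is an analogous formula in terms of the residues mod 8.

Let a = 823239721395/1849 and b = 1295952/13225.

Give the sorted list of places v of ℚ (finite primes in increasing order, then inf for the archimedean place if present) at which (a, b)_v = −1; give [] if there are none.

[3, 5, 23, 41]

(a, b) ≡ (1023155, 1653) mod (ℚ^×)²; places V = {2, 3, 5, 7, 13, 19, 23, 29, 31, 41, 43, ∞}.
(a,b)_2: α=0, β=4; u≡3, v≡5 (mod 8); ε(u)ε(v)=1·0, αω(v)=0·1, βω(u)=4·1; sum ≡ 0  ⇒  +1.
(a,b)_31: α=1, u≡29; β=0, v≡8 (mod 31); (29|31)=-1, (8|31)=+1; sign (−1)^0·-1^0·+1^1 = +1.
(a,b)_13: α=2, u≡3; β=0, v≡2 (mod 13); (3|13)=+1, (2|13)=-1; sign (−1)^0·+1^0·-1^2 = +1.
(a,b)_41: α=1, u≡15; β=0, v≡26 (mod 41); (15|41)=-1, (26|41)=-1; sign (−1)^0·-1^0·-1^1 = -1.
(a,b)_5: α=1, u≡1; β=-2, v≡3 (mod 5); (1|5)=+1, (3|5)=-1; sign (−1)^0·+1^-2·-1^1 = -1.
(a,b)_3: α=2, u≡2; β=1, v≡2 (mod 3); (2|3)=-1, (2|3)=-1; sign (−1)^0·-1^1·-1^2 = -1.
(a,b)_7: α=1, u≡5; β=2, v≡1 (mod 7); (5|7)=-1, (1|7)=+1; sign (−1)^0·-1^2·+1^1 = +1.
(a,b)_19: α=0, u≡7; β=1, v≡17 (mod 19); (7|19)=+1, (17|19)=+1; sign (−1)^0·+1^1·+1^0 = +1.
(a,b)_23: α=3, u≡1; β=-2, v≡20 (mod 23); (1|23)=+1, (20|23)=-1; sign (−1)^0·+1^-2·-1^3 = -1.
(a,b)_43: α=-2, u≡38; β=0, v≡33 (mod 43); (38|43)=+1, (33|43)=-1; sign (−1)^0·+1^0·-1^-2 = +1.
(a,b)_29: α=0, u≡9; β=1, v≡28 (mod 29); (9|29)=+1, (28|29)=+1; sign (−1)^0·+1^1·+1^0 = +1.
(a,b)_∞: sgn(1023155)=+, sgn(1653)=+, so +1.
Ram(1023155, 1653) = {3, 5, 23, 41}; no ℚ_3-point on the conic.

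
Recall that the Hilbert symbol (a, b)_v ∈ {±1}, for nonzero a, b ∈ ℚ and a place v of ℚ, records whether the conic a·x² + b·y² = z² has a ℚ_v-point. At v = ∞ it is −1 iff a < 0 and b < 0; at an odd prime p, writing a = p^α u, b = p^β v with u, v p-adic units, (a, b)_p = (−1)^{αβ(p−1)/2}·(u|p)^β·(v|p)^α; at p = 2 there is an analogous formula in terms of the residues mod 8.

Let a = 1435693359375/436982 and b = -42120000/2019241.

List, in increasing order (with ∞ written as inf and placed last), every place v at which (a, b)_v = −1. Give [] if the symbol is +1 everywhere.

[2, 3, 5, 13]

(a, b) ≡ (2730, -13) mod (ℚ^×)²; places V = {2, 3, 5, 7, 11, 13, 29, ∞}.
(a,b)_11: α=2, u≡7; β=0, v≡3 (mod 11); (7|11)=-1, (3|11)=+1; sign (−1)^0·-1^0·+1^2 = +1.
(a,b)_29: α=0, u≡28; β=-2, v≡28 (mod 29); (28|29)=+1, (28|29)=+1; sign (−1)^0·+1^-2·+1^0 = +1.
(a,b)_∞: sgn(2730)=+, sgn(-13)=−, so +1.
(a,b)_7: α=-5, u≡6; β=-4, v≡1 (mod 7); (6|7)=-1, (1|7)=+1; sign (−1)^0·-1^-4·+1^-5 = +1.
(a,b)_13: α=-1, u≡6; β=1, v≡1 (mod 13); (6|13)=-1, (1|13)=+1; sign (−1)^0·-1^1·+1^-1 = -1.
(a,b)_2: α=-1, β=6; u≡5, v≡3 (mod 8); ε(u)ε(v)=0·1, αω(v)=-1·1, βω(u)=6·1; sum ≡ 1  ⇒  -1.
(a,b)_3: α=5, u≡1; β=4, v≡2 (mod 3); (1|3)=+1, (2|3)=-1; sign (−1)^0·+1^4·-1^5 = -1.
(a,b)_5: α=11, u≡4; β=4, v≡3 (mod 5); (4|5)=+1, (3|5)=-1; sign (−1)^0·+1^4·-1^11 = -1.
(2730, -13 / ℚ) ramifies at {2, 3, 5, 13}: a division algebra.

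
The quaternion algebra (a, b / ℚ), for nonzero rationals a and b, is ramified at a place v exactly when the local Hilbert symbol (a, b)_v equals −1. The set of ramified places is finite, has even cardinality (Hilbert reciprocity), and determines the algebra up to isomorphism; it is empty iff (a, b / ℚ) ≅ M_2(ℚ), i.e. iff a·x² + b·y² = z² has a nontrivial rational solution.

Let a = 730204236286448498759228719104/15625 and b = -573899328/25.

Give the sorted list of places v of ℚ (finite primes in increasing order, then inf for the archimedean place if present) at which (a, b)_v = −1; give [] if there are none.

Mod squares: a ≡ 2165075069, b ≡ -996353. Check v ∈ {∞, 2, 3, 5, 17, 29, 41, 43, 47, 53}.
v=53: a=53^1·(≡34), b=53^0·(≡25) mod 53; (34|53)=-1, (25|53)=+1; (−1)^{1·0·26}·(-1)^0·(+1)^1 = +1.
v=2: v_2(a)=22, v_2(b)=6; units ≡ 5, 7 (mod 8); ε·ε+αω+βω = 0·1+22·0+6·1 ≡ 0  ⇒  (a,b)_2 = +1.
v=17: a=17^3·(≡4), b=17^1·(≡11) mod 17; (4|17)=+1, (11|17)=-1; (−1)^{3·1·8}·(+1)^1·(-1)^3 = -1.
v=41: a=41^1·(≡10), b=41^0·(≡22) mod 41; (10|41)=+1, (22|41)=-1; (−1)^{1·0·20}·(+1)^0·(-1)^1 = -1.
v=5: a=5^-6·(≡4), b=5^-2·(≡2) mod 5; (4|5)=+1, (2|5)=-1; (−1)^{-6·-2·2}·(+1)^-2·(-1)^-6 = +1.
v=43: a=43^3·(≡34), b=43^1·(≡23) mod 43; (34|43)=-1, (23|43)=+1; (−1)^{3·1·21}·(-1)^1·(+1)^3 = +1.
v=47: a=47^3·(≡22), b=47^1·(≡31) mod 47; (22|47)=-1, (31|47)=-1; (−1)^{3·1·23}·(-1)^1·(-1)^3 = -1.
v=∞: 2165075069 > 0 and -996353 < 0  ⇒  (a,b)_∞ = +1.
v=3: a=3^4·(≡2), b=3^2·(≡1) mod 3; (2|3)=-1, (1|3)=+1; (−1)^{4·2·1}·(-1)^2·(+1)^4 = +1.
v=29: a=29^3·(≡16), b=29^1·(≡8) mod 29; (16|29)=+1, (8|29)=-1; (−1)^{3·1·14}·(+1)^1·(-1)^3 = -1.
|Ram(2165075069, -996353)| = 4, even; anisotropic at {17, 29, 41, 47}.

[17, 29, 41, 47]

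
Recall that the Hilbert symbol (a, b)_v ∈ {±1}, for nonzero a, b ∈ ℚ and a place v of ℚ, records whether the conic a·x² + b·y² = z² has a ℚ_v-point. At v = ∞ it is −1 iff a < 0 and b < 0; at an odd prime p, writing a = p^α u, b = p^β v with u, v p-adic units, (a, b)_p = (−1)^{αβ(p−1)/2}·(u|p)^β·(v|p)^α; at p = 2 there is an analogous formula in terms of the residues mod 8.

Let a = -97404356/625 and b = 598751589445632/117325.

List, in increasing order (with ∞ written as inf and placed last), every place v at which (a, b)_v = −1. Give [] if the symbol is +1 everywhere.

Mod squares: a ≡ -496961, b ≡ 8145839. Check v ∈ {∞, 2, 3, 5, 7, 13, 17, 19, 23, 29, 31, 41}.
v=∞: -496961 < 0 and 8145839 > 0  ⇒  (a,b)_∞ = +1.
v=7: a=7^2·(≡1), b=7^2·(≡1) mod 7; (1|7)=+1, (1|7)=+1; (−1)^{2·2·3}·(+1)^2·(+1)^2 = +1.
v=29: a=29^0·(≡2), b=29^1·(≡12) mod 29; (2|29)=-1, (12|29)=-1; (−1)^{0·1·14}·(-1)^1·(-1)^0 = -1.
v=5: a=5^-4·(≡4), b=5^-2·(≡4) mod 5; (4|5)=+1, (4|5)=+1; (−1)^{-4·-2·2}·(+1)^-2·(+1)^-4 = +1.
v=19: a=19^0·(≡10), b=19^-2·(≡1) mod 19; (10|19)=-1, (1|19)=+1; (−1)^{0·-2·9}·(-1)^-2·(+1)^0 = +1.
v=2: v_2(a)=2, v_2(b)=12; units ≡ 7, 7 (mod 8); ε·ε+αω+βω = 1·1+2·0+12·0 ≡ 1  ⇒  (a,b)_2 = -1.
v=3: a=3^0·(≡1), b=3^2·(≡2) mod 3; (1|3)=+1, (2|3)=-1; (−1)^{0·2·1}·(+1)^2·(-1)^0 = +1.
v=13: a=13^0·(≡3), b=13^-1·(≡4) mod 13; (3|13)=+1, (4|13)=+1; (−1)^{0·-1·6}·(+1)^-1·(+1)^0 = +1.
v=23: a=23^1·(≡16), b=23^2·(≡10) mod 23; (16|23)=+1, (10|23)=-1; (−1)^{1·2·11}·(+1)^2·(-1)^1 = -1.
v=17: a=17^1·(≡14), b=17^1·(≡5) mod 17; (14|17)=-1, (5|17)=-1; (−1)^{1·1·8}·(-1)^1·(-1)^1 = +1.
v=31: a=31^1·(≡23), b=31^1·(≡13) mod 31; (23|31)=-1, (13|31)=-1; (−1)^{1·1·15}·(-1)^1·(-1)^1 = -1.
v=41: a=41^1·(≡7), b=41^1·(≡12) mod 41; (7|41)=-1, (12|41)=-1; (−1)^{1·1·20}·(-1)^1·(-1)^1 = +1.
|Ram(-496961, 8145839)| = 4, even; anisotropic at {2, 23, 29, 31}.

[2, 23, 29, 31]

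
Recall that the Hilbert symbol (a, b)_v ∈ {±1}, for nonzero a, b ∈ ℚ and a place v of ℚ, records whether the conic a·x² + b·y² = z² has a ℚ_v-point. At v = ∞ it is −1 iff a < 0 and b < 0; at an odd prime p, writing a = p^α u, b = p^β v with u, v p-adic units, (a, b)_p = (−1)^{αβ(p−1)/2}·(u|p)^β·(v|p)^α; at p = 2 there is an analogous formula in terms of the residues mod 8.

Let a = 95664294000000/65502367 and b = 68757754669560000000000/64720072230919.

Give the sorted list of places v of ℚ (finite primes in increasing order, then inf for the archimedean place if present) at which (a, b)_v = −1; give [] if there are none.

Mod squares: a ≡ 42, b ≡ 4301. Check v ∈ {∞, 2, 3, 5, 7, 11, 17, 19, 23}.
v=7: a=7^-3·(≡6), b=7^-4·(≡5) mod 7; (6|7)=-1, (5|7)=-1; (−1)^{-3·-4·3}·(-1)^-4·(-1)^-3 = -1.
v=23: a=23^-2·(≡21), b=23^-3·(≡2) mod 23; (21|23)=-1, (2|23)=+1; (−1)^{-2·-3·11}·(-1)^-3·(+1)^-2 = -1.
v=3: a=3^3·(≡2), b=3^6·(≡2) mod 3; (2|3)=-1, (2|3)=-1; (−1)^{3·6·1}·(-1)^6·(-1)^3 = -1.
v=17: a=17^0·(≡9), b=17^-1·(≡2) mod 17; (9|17)=+1, (2|17)=+1; (−1)^{0·-1·8}·(+1)^-1·(+1)^0 = +1.
v=∞: 42 > 0 and 4301 > 0  ⇒  (a,b)_∞ = +1.
v=11: a=11^6·(≡3), b=11^9·(≡2) mod 11; (3|11)=+1, (2|11)=-1; (−1)^{6·9·5}·(+1)^9·(-1)^6 = +1.
v=5: a=5^6·(≡3), b=5^10·(≡1) mod 5; (3|5)=-1, (1|5)=+1; (−1)^{6·10·2}·(-1)^10·(+1)^6 = +1.
v=2: v_2(a)=7, v_2(b)=12; units ≡ 5, 5 (mod 8); ε·ε+αω+βω = 0·0+7·1+12·1 ≡ 1  ⇒  (a,b)_2 = -1.
v=19: a=19^-2·(≡11), b=19^-4·(≡11) mod 19; (11|19)=+1, (11|19)=+1; (−1)^{-2·-4·9}·(+1)^-4·(+1)^-2 = +1.
|Ram(42, 4301)| = 4, even; anisotropic at {2, 3, 7, 23}.

[2, 3, 7, 23]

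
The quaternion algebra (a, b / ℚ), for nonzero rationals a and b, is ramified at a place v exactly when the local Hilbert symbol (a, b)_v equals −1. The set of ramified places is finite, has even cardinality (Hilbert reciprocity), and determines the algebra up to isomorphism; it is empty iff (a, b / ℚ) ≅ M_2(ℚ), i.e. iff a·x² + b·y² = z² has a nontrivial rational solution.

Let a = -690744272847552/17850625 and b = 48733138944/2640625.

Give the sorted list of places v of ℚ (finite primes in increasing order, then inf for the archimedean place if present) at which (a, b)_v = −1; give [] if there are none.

(a, b) ≡ (-3, 51) mod (ℚ^×)²; places V = {2, 3, 5, 7, 11, 13, 17, 23, ∞}.
(a,b)_13: α=-4, u≡12; β=-2, v≡4 (mod 13); (12|13)=+1, (4|13)=+1; sign (−1)^0·+1^-2·+1^-4 = +1.
(a,b)_∞: sgn(-3)=−, sgn(51)=+, so +1.
(a,b)_3: α=5, u≡2; β=3, v≡2 (mod 3); (2|3)=-1, (2|3)=-1; sign (−1)^1·-1^3·-1^5 = -1.
(a,b)_5: α=-4, u≡3; β=-6, v≡1 (mod 5); (3|5)=-1, (1|5)=+1; sign (−1)^0·-1^-6·+1^-4 = +1.
(a,b)_2: α=6, β=12; u≡5, v≡3 (mod 8); ε(u)ε(v)=0·1, αω(v)=6·1, βω(u)=12·1; sum ≡ 0  ⇒  +1.
(a,b)_7: α=4, u≡2; β=2, v≡2 (mod 7); (2|7)=+1, (2|7)=+1; sign (−1)^0·+1^2·+1^4 = +1.
(a,b)_17: α=2, u≡5; β=1, v≡14 (mod 17); (5|17)=-1, (14|17)=-1; sign (−1)^0·-1^1·-1^2 = -1.
(a,b)_11: α=2, u≡7; β=0, v≡8 (mod 11); (7|11)=-1, (8|11)=-1; sign (−1)^0·-1^0·-1^2 = +1.
(a,b)_23: α=2, u≡7; β=2, v≡15 (mod 23); (7|23)=-1, (15|23)=-1; sign (−1)^0·-1^2·-1^2 = +1.
Ram(-3, 51) = {3, 17}; no ℚ_3-point on the conic.

[3, 17]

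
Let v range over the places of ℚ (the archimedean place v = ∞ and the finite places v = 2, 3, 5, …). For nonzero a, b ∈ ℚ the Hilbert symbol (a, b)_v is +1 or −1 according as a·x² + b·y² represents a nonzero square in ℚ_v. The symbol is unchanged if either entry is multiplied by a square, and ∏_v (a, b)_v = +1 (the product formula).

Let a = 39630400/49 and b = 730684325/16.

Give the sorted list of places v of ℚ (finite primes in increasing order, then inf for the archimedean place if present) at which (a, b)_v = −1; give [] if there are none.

(a, b) ≡ (24769, 12173) mod (ℚ^×)²; places V = {2, 5, 7, 17, 31, 37, 47, ∞}.
(a,b)_2: α=6, β=-4; u≡1, v≡5 (mod 8); ε(u)ε(v)=0·0, αω(v)=6·1, βω(u)=-4·0; sum ≡ 0  ⇒  +1.
(a,b)_37: α=0, u≡12; β=1, v≡25 (mod 37); (12|37)=+1, (25|37)=+1; sign (−1)^0·+1^1·+1^0 = +1.
(a,b)_∞: sgn(24769)=+, sgn(12173)=+, so +1.
(a,b)_31: α=1, u≡15; β=0, v≡6 (mod 31); (15|31)=-1, (6|31)=-1; sign (−1)^0·-1^0·-1^1 = -1.
(a,b)_47: α=1, u≡10; β=1, v≡9 (mod 47); (10|47)=-1, (9|47)=+1; sign (−1)^1·-1^1·+1^1 = +1.
(a,b)_7: α=-2, u≡5; β=5, v≡6 (mod 7); (5|7)=-1, (6|7)=-1; sign (−1)^0·-1^5·-1^-2 = -1.
(a,b)_17: α=1, u≡5; β=0, v≡2 (mod 17); (5|17)=-1, (2|17)=+1; sign (−1)^0·-1^0·+1^1 = +1.
(a,b)_5: α=2, u≡4; β=2, v≡3 (mod 5); (4|5)=+1, (3|5)=-1; sign (−1)^0·+1^2·-1^2 = +1.
(24769, 12173 / ℚ) ramifies at {7, 31}: a division algebra.

[7, 31]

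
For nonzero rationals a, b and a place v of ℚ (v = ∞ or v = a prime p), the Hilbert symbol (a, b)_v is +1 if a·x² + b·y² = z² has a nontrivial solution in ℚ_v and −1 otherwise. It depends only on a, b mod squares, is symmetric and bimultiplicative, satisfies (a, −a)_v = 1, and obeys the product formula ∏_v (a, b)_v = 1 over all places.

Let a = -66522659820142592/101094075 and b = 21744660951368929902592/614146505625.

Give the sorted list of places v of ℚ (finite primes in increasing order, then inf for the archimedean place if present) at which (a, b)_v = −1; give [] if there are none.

(a, b) ≡ (-114, 8602) mod (ℚ^×)²; places V = {2, 3, 5, 11, 17, 19, 23, 43, ∞}.
(a,b)_∞: sgn(-114)=−, sgn(8602)=+, so +1.
(a,b)_5: α=-2, u≡1; β=-4, v≡3 (mod 5); (1|5)=+1, (3|5)=-1; sign (−1)^0·+1^-4·-1^-2 = +1.
(a,b)_2: α=19, β=21; u≡7, v≡5 (mod 8); ε(u)ε(v)=1·0, αω(v)=19·1, βω(u)=21·0; sum ≡ 1  ⇒  -1.
(a,b)_43: α=-2, u≡11; β=-2, v≡2 (mod 43); (11|43)=+1, (2|43)=-1; sign (−1)^0·+1^-2·-1^-2 = +1.
(a,b)_3: α=-7, u≡1; β=-12, v≡1 (mod 3); (1|3)=+1, (1|3)=+1; sign (−1)^0·+1^-12·+1^-7 = +1.
(a,b)_23: α=2, u≡2; β=3, v≡9 (mod 23); (2|23)=+1, (9|23)=+1; sign (−1)^0·+1^3·+1^2 = +1.
(a,b)_19: α=3, u≡15; β=4, v≡8 (mod 19); (15|19)=-1, (8|19)=-1; sign (−1)^0·-1^4·-1^3 = -1.
(a,b)_17: α=2, u≡10; β=3, v≡4 (mod 17); (10|17)=-1, (4|17)=+1; sign (−1)^0·-1^3·+1^2 = -1.
(a,b)_11: α=2, u≡7; β=3, v≡3 (mod 11); (7|11)=-1, (3|11)=+1; sign (−1)^0·-1^3·+1^2 = -1.
(-114, 8602 / ℚ) ramifies at {2, 11, 17, 19}: a division algebra.

[2, 11, 17, 19]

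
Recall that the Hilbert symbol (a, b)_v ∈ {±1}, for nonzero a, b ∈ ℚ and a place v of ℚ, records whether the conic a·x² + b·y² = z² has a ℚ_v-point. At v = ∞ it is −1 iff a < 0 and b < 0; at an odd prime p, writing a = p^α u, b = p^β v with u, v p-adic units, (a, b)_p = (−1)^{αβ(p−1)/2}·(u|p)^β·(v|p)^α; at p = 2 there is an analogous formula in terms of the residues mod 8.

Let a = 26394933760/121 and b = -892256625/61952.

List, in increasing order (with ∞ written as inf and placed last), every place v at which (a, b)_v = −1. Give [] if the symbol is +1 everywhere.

[2, 5]

Mod squares: a ≡ 10, b ≡ -130. Check v ∈ {∞, 2, 3, 5, 11, 13, 19}.
v=∞: 10 > 0 and -130 < 0  ⇒  (a,b)_∞ = +1.
v=13: a=13^4·(≡4), b=13^3·(≡3) mod 13; (4|13)=+1, (3|13)=+1; (−1)^{4·3·6}·(+1)^3·(+1)^4 = +1.
v=3: a=3^0·(≡1), b=3^2·(≡2) mod 3; (1|3)=+1, (2|3)=-1; (−1)^{0·2·1}·(+1)^2·(-1)^0 = +1.
v=19: a=19^2·(≡8), b=19^2·(≡15) mod 19; (8|19)=-1, (15|19)=-1; (−1)^{2·2·9}·(-1)^2·(-1)^2 = +1.
v=5: a=5^1·(≡2), b=5^3·(≡1) mod 5; (2|5)=-1, (1|5)=+1; (−1)^{1·3·2}·(-1)^3·(+1)^1 = -1.
v=2: v_2(a)=9, v_2(b)=-9; units ≡ 5, 7 (mod 8); ε·ε+αω+βω = 0·1+9·0+-9·1 ≡ 1  ⇒  (a,b)_2 = -1.
v=11: a=11^-2·(≡8), b=11^-2·(≡8) mod 11; (8|11)=-1, (8|11)=-1; (−1)^{-2·-2·5}·(-1)^-2·(-1)^-2 = +1.
|Ram(10, -130)| = 2, even; anisotropic at {2, 5}.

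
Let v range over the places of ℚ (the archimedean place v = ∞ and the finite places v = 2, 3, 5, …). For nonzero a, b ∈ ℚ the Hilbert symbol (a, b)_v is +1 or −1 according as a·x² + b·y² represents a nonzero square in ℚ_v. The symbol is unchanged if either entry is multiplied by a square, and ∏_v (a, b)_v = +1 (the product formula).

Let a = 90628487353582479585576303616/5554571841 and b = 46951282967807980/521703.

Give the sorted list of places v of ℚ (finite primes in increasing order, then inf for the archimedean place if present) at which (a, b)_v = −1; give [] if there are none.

(a, b) ≡ (31, 418285) mod (ℚ^×)²; places V = {2, 3, 5, 7, 11, 13, 17, 19, 29, 31, 37, ∞}.
(a,b)_∞: sgn(31)=+, sgn(418285)=+, so +1.
(a,b)_5: α=0, u≡1; β=1, v≡2 (mod 5); (1|5)=+1, (2|5)=-1; sign (−1)^0·+1^1·-1^0 = +1.
(a,b)_11: α=2, u≡4; β=0, v≡6 (mod 11); (4|11)=+1, (6|11)=-1; sign (−1)^0·+1^0·-1^2 = +1.
(a,b)_19: α=2, u≡10; β=1, v≡15 (mod 19); (10|19)=-1, (15|19)=-1; sign (−1)^0·-1^1·-1^2 = -1.
(a,b)_31: α=3, u≡18; β=2, v≡28 (mod 31); (18|31)=+1, (28|31)=+1; sign (−1)^0·+1^2·+1^3 = +1.
(a,b)_37: α=2, u≡31; β=1, v≡15 (mod 37); (31|37)=-1, (15|37)=-1; sign (−1)^0·-1^1·-1^2 = -1.
(a,b)_3: α=-4, u≡1; β=-2, v≡1 (mod 3); (1|3)=+1, (1|3)=+1; sign (−1)^0·+1^-2·+1^-4 = +1.
(a,b)_13: α=-4, u≡7; β=-2, v≡10 (mod 13); (7|13)=-1, (10|13)=+1; sign (−1)^0·-1^-2·+1^-4 = +1.
(a,b)_2: α=10, β=2; u≡7, v≡5 (mod 8); ε(u)ε(v)=1·0, αω(v)=10·1, βω(u)=2·0; sum ≡ 0  ⇒  +1.
(a,b)_17: α=4, u≡3; β=3, v≡7 (mod 17); (3|17)=-1, (7|17)=-1; sign (−1)^0·-1^3·-1^4 = -1.
(a,b)_29: α=6, u≡8; β=4, v≡26 (mod 29); (8|29)=-1, (26|29)=-1; sign (−1)^0·-1^4·-1^6 = +1.
(a,b)_7: α=-4, u≡6; β=-3, v≡3 (mod 7); (6|7)=-1, (3|7)=-1; sign (−1)^0·-1^-3·-1^-4 = -1.
(31, 418285 / ℚ) ramifies at {7, 17, 19, 37}: a division algebra.

[7, 17, 19, 37]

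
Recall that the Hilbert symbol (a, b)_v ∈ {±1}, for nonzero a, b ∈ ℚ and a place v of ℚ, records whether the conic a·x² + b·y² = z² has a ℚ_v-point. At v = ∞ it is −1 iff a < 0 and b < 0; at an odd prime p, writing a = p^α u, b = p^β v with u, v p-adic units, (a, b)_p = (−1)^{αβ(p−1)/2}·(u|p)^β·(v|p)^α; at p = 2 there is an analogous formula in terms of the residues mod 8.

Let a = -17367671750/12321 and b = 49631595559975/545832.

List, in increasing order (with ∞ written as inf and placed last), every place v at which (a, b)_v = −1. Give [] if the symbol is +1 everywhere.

Mod squares: a ≡ -1430, b ≡ 102102. Check v ∈ {∞, 2, 3, 5, 7, 11, 13, 17, 19, 37, 41}.
v=2: v_2(a)=1, v_2(b)=-3; units ≡ 5, 3 (mod 8); ε·ε+αω+βω = 0·1+1·1+-3·1 ≡ 0  ⇒  (a,b)_2 = +1.
v=5: a=5^3·(≡1), b=5^2·(≡2) mod 5; (1|5)=+1, (2|5)=-1; (−1)^{3·2·2}·(+1)^2·(-1)^3 = -1.
v=37: a=37^-2·(≡5), b=37^0·(≡32) mod 37; (5|37)=-1, (32|37)=-1; (−1)^{-2·0·18}·(-1)^0·(-1)^-2 = +1.
v=3: a=3^-2·(≡1), b=3^-3·(≡2) mod 3; (1|3)=+1, (2|3)=-1; (−1)^{-2·-3·1}·(+1)^-3·(-1)^-2 = +1.
v=7: a=7^0·(≡5), b=7^-1·(≡3) mod 7; (5|7)=-1, (3|7)=-1; (−1)^{0·-1·3}·(-1)^-1·(-1)^0 = -1.
v=13: a=13^1·(≡2), b=13^1·(≡7) mod 13; (2|13)=-1, (7|13)=-1; (−1)^{1·1·6}·(-1)^1·(-1)^1 = +1.
v=41: a=41^2·(≡8), b=41^4·(≡15) mod 41; (8|41)=+1, (15|41)=-1; (−1)^{2·4·20}·(+1)^4·(-1)^2 = +1.
v=19: a=19^0·(≡13), b=19^-2·(≡15) mod 19; (13|19)=-1, (15|19)=-1; (−1)^{0·-2·9}·(-1)^-2·(-1)^0 = +1.
v=∞: -1430 < 0 and 102102 > 0  ⇒  (a,b)_∞ = +1.
v=17: a=17^2·(≡9), b=17^3·(≡12) mod 17; (9|17)=+1, (12|17)=-1; (−1)^{2·3·8}·(+1)^3·(-1)^2 = +1.
v=11: a=11^1·(≡8), b=11^1·(≡3) mod 11; (8|11)=-1, (3|11)=+1; (−1)^{1·1·5}·(-1)^1·(+1)^1 = +1.
|Ram(-1430, 102102)| = 2, even; anisotropic at {5, 7}.

[5, 7]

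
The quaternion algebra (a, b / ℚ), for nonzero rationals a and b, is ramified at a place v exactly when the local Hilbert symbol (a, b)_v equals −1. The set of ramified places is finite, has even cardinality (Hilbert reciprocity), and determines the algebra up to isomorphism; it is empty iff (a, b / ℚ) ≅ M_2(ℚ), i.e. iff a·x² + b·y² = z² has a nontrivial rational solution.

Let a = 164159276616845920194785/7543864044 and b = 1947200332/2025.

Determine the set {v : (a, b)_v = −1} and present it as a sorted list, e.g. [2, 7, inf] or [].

[2, 5, 11, 19]

Mod squares: a ≡ 3515, b ≡ 920227. Check v ∈ {∞, 2, 3, 5, 7, 11, 13, 17, 19, 23, 37, 41}.
v=13: a=13^2·(≡2), b=13^0·(≡9) mod 13; (2|13)=-1, (9|13)=+1; (−1)^{2·0·6}·(-1)^0·(+1)^2 = +1.
v=37: a=37^3·(≡25), b=37^1·(≡21) mod 37; (25|37)=+1, (21|37)=+1; (−1)^{3·1·18}·(+1)^1·(+1)^3 = +1.
v=19: a=19^-1·(≡13), b=19^1·(≡3) mod 19; (13|19)=-1, (3|19)=-1; (−1)^{-1·1·9}·(-1)^1·(-1)^-1 = -1.
v=11: a=11^6·(≡2), b=11^1·(≡8) mod 11; (2|11)=-1, (8|11)=-1; (−1)^{6·1·5}·(-1)^1·(-1)^6 = -1.
v=5: a=5^1·(≡3), b=5^-2·(≡2) mod 5; (3|5)=-1, (2|5)=-1; (−1)^{1·-2·2}·(-1)^-2·(-1)^1 = -1.
v=2: v_2(a)=-2, v_2(b)=2; units ≡ 3, 3 (mod 8); ε·ε+αω+βω = 1·1+-2·1+2·1 ≡ 1  ⇒  (a,b)_2 = -1.
v=23: a=23^2·(≡11), b=23^2·(≡11) mod 23; (11|23)=-1, (11|23)=-1; (−1)^{2·2·11}·(-1)^2·(-1)^2 = +1.
v=41: a=41^-2·(≡22), b=41^0·(≡18) mod 41; (22|41)=-1, (18|41)=+1; (−1)^{-2·0·20}·(-1)^0·(+1)^-2 = +1.
v=3: a=3^-10·(≡2), b=3^-4·(≡1) mod 3; (2|3)=-1, (1|3)=+1; (−1)^{-10·-4·1}·(-1)^-4·(+1)^-10 = +1.
v=∞: 3515 > 0 and 920227 > 0  ⇒  (a,b)_∞ = +1.
v=17: a=17^4·(≡13), b=17^1·(≡12) mod 17; (13|17)=+1, (12|17)=-1; (−1)^{4·1·8}·(+1)^1·(-1)^4 = +1.
v=7: a=7^2·(≡1), b=7^1·(≡1) mod 7; (1|7)=+1, (1|7)=+1; (−1)^{2·1·3}·(+1)^1·(+1)^2 = +1.
(3515, 920227 / ℚ) ramifies at {2, 5, 11, 19}: a division algebra.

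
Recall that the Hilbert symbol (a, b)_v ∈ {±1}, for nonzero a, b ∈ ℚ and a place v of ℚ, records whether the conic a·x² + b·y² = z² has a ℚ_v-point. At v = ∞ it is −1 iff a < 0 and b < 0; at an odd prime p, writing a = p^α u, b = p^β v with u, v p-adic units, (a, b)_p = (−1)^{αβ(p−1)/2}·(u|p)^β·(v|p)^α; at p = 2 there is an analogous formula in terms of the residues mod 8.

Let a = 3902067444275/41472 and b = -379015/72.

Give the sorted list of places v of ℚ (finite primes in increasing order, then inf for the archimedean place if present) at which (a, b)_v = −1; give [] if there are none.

Mod squares: a ≡ 22, b ≡ -15470. Check v ∈ {∞, 2, 3, 5, 7, 11, 13, 17}.
v=∞: 22 > 0 and -15470 < 0  ⇒  (a,b)_∞ = +1.
v=17: a=17^2·(≡3), b=17^1·(≡15) mod 17; (3|17)=-1, (15|17)=+1; (−1)^{2·1·8}·(-1)^1·(+1)^2 = -1.
v=2: v_2(a)=-9, v_2(b)=-3; units ≡ 3, 1 (mod 8); ε·ε+αω+βω = 1·0+-9·0+-3·1 ≡ 1  ⇒  (a,b)_2 = -1.
v=13: a=13^2·(≡4), b=13^1·(≡8) mod 13; (4|13)=+1, (8|13)=-1; (−1)^{2·1·6}·(+1)^1·(-1)^2 = +1.
v=11: a=11^3·(≡10), b=11^0·(≡2) mod 11; (10|11)=-1, (2|11)=-1; (−1)^{3·0·5}·(-1)^0·(-1)^3 = -1.
v=5: a=5^2·(≡3), b=5^1·(≡1) mod 5; (3|5)=-1, (1|5)=+1; (−1)^{2·1·2}·(-1)^1·(+1)^2 = -1.
v=7: a=7^4·(≡2), b=7^3·(≡4) mod 7; (2|7)=+1, (4|7)=+1; (−1)^{4·3·3}·(+1)^3·(+1)^4 = +1.
v=3: a=3^-4·(≡1), b=3^-2·(≡1) mod 3; (1|3)=+1, (1|3)=+1; (−1)^{-4·-2·1}·(+1)^-2·(+1)^-4 = +1.
Ram(22, -15470) = {2, 5, 11, 17}; no ℚ_2-point on the conic.

[2, 5, 11, 17]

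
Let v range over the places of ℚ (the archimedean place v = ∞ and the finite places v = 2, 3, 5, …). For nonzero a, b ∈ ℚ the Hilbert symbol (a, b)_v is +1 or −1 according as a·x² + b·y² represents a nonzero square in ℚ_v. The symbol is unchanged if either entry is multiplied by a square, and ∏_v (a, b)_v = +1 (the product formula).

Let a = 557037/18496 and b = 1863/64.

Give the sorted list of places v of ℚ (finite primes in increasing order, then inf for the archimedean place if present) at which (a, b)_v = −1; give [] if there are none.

[]

(a, b) ≡ (13, 23) mod (ℚ^×)²; places V = {2, 3, 13, 17, 23, ∞}.
(a,b)_3: α=4, u≡1; β=4, v≡2 (mod 3); (1|3)=+1, (2|3)=-1; sign (−1)^0·+1^4·-1^4 = +1.
(a,b)_2: α=-6, β=-6; u≡5, v≡7 (mod 8); ε(u)ε(v)=0·1, αω(v)=-6·0, βω(u)=-6·1; sum ≡ 0  ⇒  +1.
(a,b)_∞: sgn(13)=+, sgn(23)=+, so +1.
(a,b)_17: α=-2, u≡9; β=0, v≡6 (mod 17); (9|17)=+1, (6|17)=-1; sign (−1)^0·+1^0·-1^-2 = +1.
(a,b)_23: α=2, u≡16; β=1, v≡16 (mod 23); (16|23)=+1, (16|23)=+1; sign (−1)^0·+1^1·+1^2 = +1.
(a,b)_13: α=1, u≡4; β=0, v≡9 (mod 13); (4|13)=+1, (9|13)=+1; sign (−1)^0·+1^0·+1^1 = +1.
Every local symbol is +1, so the conic 13·x² + 23·y² = z² has ℚ_v-points for all v and hence a ℚ-point; (a, b / ℚ) ≅ M_2(ℚ).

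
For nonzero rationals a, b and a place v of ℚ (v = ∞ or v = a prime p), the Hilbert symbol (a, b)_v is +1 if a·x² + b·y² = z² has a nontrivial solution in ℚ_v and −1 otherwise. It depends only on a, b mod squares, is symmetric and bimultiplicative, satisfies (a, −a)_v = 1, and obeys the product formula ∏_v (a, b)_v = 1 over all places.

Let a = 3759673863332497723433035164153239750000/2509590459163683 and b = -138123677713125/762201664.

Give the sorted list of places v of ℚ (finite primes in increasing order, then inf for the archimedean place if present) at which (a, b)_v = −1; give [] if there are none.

[3, 11, 19, 23, 31, 37]

Mod squares: a ≡ 9349197, b ≡ -1360749. Check v ∈ {∞, 2, 3, 5, 7, 11, 13, 17, 19, 23, 29, 31, 37, 41}.
v=31: a=31^5·(≡19), b=31^2·(≡11) mod 31; (19|31)=+1, (11|31)=-1; (−1)^{5·2·15}·(+1)^2·(-1)^5 = -1.
v=∞: 9349197 > 0 and -1360749 < 0  ⇒  (a,b)_∞ = +1.
v=37: a=37^3·(≡2), b=37^1·(≡27) mod 37; (2|37)=-1, (27|37)=+1; (−1)^{3·1·18}·(-1)^1·(+1)^3 = -1.
v=11: a=11^1·(≡4), b=11^0·(≡7) mod 11; (4|11)=+1, (7|11)=-1; (−1)^{1·0·5}·(+1)^0·(-1)^1 = -1.
v=2: v_2(a)=4, v_2(b)=-6; units ≡ 5, 3 (mod 8); ε·ε+αω+βω = 0·1+4·1+-6·1 ≡ 0  ⇒  (a,b)_2 = +1.
v=3: a=3^-1·(≡2), b=3^1·(≡2) mod 3; (2|3)=-1, (2|3)=-1; (−1)^{-1·1·1}·(-1)^1·(-1)^-1 = -1.
v=17: a=17^-6·(≡13), b=17^-2·(≡9) mod 17; (13|17)=+1, (9|17)=+1; (−1)^{-6·-2·8}·(+1)^-2·(+1)^-6 = +1.
v=41: a=41^4·(≡39), b=41^1·(≡2) mod 41; (39|41)=+1, (2|41)=+1; (−1)^{4·1·20}·(+1)^1·(+1)^4 = +1.
v=7: a=7^-2·(≡2), b=7^-2·(≡4) mod 7; (2|7)=+1, (4|7)=+1; (−1)^{-2·-2·3}·(+1)^-2·(+1)^-2 = +1.
v=13: a=13^7·(≡12), b=13^3·(≡12) mod 13; (12|13)=+1, (12|13)=+1; (−1)^{7·3·6}·(+1)^3·(+1)^7 = +1.
v=23: a=23^4·(≡14), b=23^1·(≡6) mod 23; (14|23)=-1, (6|23)=+1; (−1)^{4·1·11}·(-1)^1·(+1)^4 = -1.
v=29: a=29^-4·(≡18), b=29^-2·(≡19) mod 29; (18|29)=-1, (19|29)=-1; (−1)^{-4·-2·14}·(-1)^-2·(-1)^-4 = +1.
v=5: a=5^6·(≡3), b=5^4·(≡1) mod 5; (3|5)=-1, (1|5)=+1; (−1)^{6·4·2}·(-1)^4·(+1)^6 = +1.
v=19: a=19^1·(≡11), b=19^0·(≡15) mod 19; (11|19)=+1, (15|19)=-1; (−1)^{1·0·9}·(+1)^0·(-1)^1 = -1.
Ram(9349197, -1360749) = {3, 11, 19, 23, 31, 37}; no ℚ_3-point on the conic.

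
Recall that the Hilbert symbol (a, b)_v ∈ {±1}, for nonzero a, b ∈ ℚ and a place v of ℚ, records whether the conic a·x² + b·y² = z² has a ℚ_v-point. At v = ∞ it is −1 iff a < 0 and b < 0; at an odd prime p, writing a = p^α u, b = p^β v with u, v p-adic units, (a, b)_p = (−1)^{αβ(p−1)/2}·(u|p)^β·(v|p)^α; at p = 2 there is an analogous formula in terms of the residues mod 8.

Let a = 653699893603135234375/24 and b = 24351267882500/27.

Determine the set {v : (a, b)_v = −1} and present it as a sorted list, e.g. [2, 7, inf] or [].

[2, 3]

Mod squares: a ≡ 340170, b ≡ 1131. Check v ∈ {∞, 2, 3, 5, 13, 17, 23, 29}.
v=∞: 340170 > 0 and 1131 > 0  ⇒  (a,b)_∞ = +1.
v=13: a=13^6·(≡1), b=13^3·(≡12) mod 13; (1|13)=+1, (12|13)=+1; (−1)^{6·3·6}·(+1)^3·(+1)^6 = +1.
v=23: a=23^3·(≡12), b=23^2·(≡18) mod 23; (12|23)=+1, (18|23)=+1; (−1)^{3·2·11}·(+1)^2·(+1)^3 = +1.
v=2: v_2(a)=-3, v_2(b)=2; units ≡ 5, 3 (mod 8); ε·ε+αω+βω = 0·1+-3·1+2·1 ≡ 1  ⇒  (a,b)_2 = -1.
v=3: a=3^-1·(≡2), b=3^-3·(≡2) mod 3; (2|3)=-1, (2|3)=-1; (−1)^{-1·-3·1}·(-1)^-3·(-1)^-1 = -1.
v=17: a=17^3·(≡8), b=17^2·(≡13) mod 17; (8|17)=+1, (13|17)=+1; (−1)^{3·2·8}·(+1)^2·(+1)^3 = +1.
v=5: a=5^7·(≡4), b=5^4·(≡1) mod 5; (4|5)=+1, (1|5)=+1; (−1)^{7·4·2}·(+1)^4·(+1)^7 = +1.
v=29: a=29^1·(≡14), b=29^1·(≡27) mod 29; (14|29)=-1, (27|29)=-1; (−1)^{1·1·14}·(-1)^1·(-1)^1 = +1.
|Ram(340170, 1131)| = 2, even; anisotropic at {2, 3}.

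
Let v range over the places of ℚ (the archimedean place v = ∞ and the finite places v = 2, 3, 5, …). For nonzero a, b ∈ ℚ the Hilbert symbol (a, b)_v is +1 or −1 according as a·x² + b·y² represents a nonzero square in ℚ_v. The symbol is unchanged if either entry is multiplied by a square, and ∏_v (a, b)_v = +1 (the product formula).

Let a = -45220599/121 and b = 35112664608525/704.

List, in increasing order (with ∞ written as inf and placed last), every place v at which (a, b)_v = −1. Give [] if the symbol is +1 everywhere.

[3, 7, 23, 31]

Mod squares: a ≡ -62031, b ≡ 2799951. Check v ∈ {∞, 2, 3, 5, 7, 11, 17, 23, 29, 31}.
v=2: v_2(a)=0, v_2(b)=-6; units ≡ 1, 7 (mod 8); ε·ε+αω+βω = 0·1+0·0+-6·0 ≡ 0  ⇒  (a,b)_2 = +1.
v=∞: -62031 < 0 and 2799951 > 0  ⇒  (a,b)_∞ = +1.
v=5: a=5^0·(≡1), b=5^2·(≡4) mod 5; (1|5)=+1, (4|5)=+1; (−1)^{0·2·2}·(+1)^2·(+1)^0 = +1.
v=3: a=3^7·(≡2), b=3^9·(≡2) mod 3; (2|3)=-1, (2|3)=-1; (−1)^{7·9·1}·(-1)^9·(-1)^7 = -1.
v=17: a=17^0·(≡15), b=17^1·(≡5) mod 17; (15|17)=+1, (5|17)=-1; (−1)^{0·1·8}·(+1)^1·(-1)^0 = +1.
v=7: a=7^0·(≡5), b=7^1·(≡3) mod 7; (5|7)=-1, (3|7)=-1; (−1)^{0·1·3}·(-1)^1·(-1)^0 = -1.
v=23: a=23^1·(≡7), b=23^1·(≡15) mod 23; (7|23)=-1, (15|23)=-1; (−1)^{1·1·11}·(-1)^1·(-1)^1 = -1.
v=31: a=31^1·(≡8), b=31^1·(≡14) mod 31; (8|31)=+1, (14|31)=+1; (−1)^{1·1·15}·(+1)^1·(+1)^1 = -1.
v=11: a=11^-2·(≡5), b=11^-1·(≡1) mod 11; (5|11)=+1, (1|11)=+1; (−1)^{-2·-1·5}·(+1)^-1·(+1)^-2 = +1.
v=29: a=29^1·(≡23), b=29^2·(≡1) mod 29; (23|29)=+1, (1|29)=+1; (−1)^{1·2·14}·(+1)^2·(+1)^1 = +1.
Ram(-62031, 2799951) = {3, 7, 23, 31}; no ℚ_3-point on the conic.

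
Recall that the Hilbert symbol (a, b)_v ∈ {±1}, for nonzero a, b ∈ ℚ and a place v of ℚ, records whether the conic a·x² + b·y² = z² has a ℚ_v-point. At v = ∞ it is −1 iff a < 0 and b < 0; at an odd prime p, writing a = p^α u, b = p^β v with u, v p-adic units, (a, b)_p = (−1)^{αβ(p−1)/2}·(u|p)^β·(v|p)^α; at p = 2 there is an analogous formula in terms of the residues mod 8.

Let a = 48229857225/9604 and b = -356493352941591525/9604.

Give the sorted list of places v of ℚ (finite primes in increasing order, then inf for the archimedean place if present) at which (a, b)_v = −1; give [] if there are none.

Mod squares: a ≡ 254881, b ≡ -29. Check v ∈ {∞, 2, 3, 5, 7, 11, 17, 29, 47}.
v=5: a=5^2·(≡1), b=5^2·(≡1) mod 5; (1|5)=+1, (1|5)=+1; (−1)^{2·2·2}·(+1)^2·(+1)^2 = +1.
v=29: a=29^3·(≡3), b=29^5·(≡23) mod 29; (3|29)=-1, (23|29)=+1; (−1)^{3·5·14}·(-1)^5·(+1)^3 = -1.
v=47: a=47^1·(≡21), b=47^2·(≡36) mod 47; (21|47)=+1, (36|47)=+1; (−1)^{1·2·23}·(+1)^2·(+1)^1 = +1.
v=11: a=11^1·(≡4), b=11^2·(≡3) mod 11; (4|11)=+1, (3|11)=+1; (−1)^{1·2·5}·(+1)^2·(+1)^1 = +1.
v=∞: 254881 > 0 and -29 < 0  ⇒  (a,b)_∞ = +1.
v=7: a=7^-4·(≡1), b=7^-4·(≡3) mod 7; (1|7)=+1, (3|7)=-1; (−1)^{-4·-4·3}·(+1)^-4·(-1)^-4 = +1.
v=17: a=17^1·(≡15), b=17^2·(≡10) mod 17; (15|17)=+1, (10|17)=-1; (−1)^{1·2·8}·(+1)^2·(-1)^1 = -1.
v=3: a=3^2·(≡1), b=3^2·(≡1) mod 3; (1|3)=+1, (1|3)=+1; (−1)^{2·2·1}·(+1)^2·(+1)^2 = +1.
v=2: v_2(a)=-2, v_2(b)=-2; units ≡ 1, 3 (mod 8); ε·ε+αω+βω = 0·1+-2·1+-2·0 ≡ 0  ⇒  (a,b)_2 = +1.
Ram(254881, -29) = {17, 29}; no ℚ_17-point on the conic.

[17, 29]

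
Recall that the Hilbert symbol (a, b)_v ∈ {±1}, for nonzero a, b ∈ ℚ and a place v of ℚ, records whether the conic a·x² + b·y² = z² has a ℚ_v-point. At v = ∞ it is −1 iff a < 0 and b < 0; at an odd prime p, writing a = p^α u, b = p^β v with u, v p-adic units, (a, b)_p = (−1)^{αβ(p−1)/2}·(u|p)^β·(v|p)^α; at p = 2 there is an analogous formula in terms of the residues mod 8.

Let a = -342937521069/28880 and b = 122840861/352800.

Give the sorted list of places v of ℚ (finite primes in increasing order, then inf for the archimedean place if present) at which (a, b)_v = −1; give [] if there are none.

[5, 11, 17, 23]

Mod squares: a ≡ -345, b ≡ 8602. Check v ∈ {∞, 2, 3, 5, 7, 11, 13, 17, 19, 23, 29}.
v=7: a=7^0·(≡5), b=7^-2·(≡6) mod 7; (5|7)=-1, (6|7)=-1; (−1)^{0·-2·3}·(-1)^-2·(-1)^0 = +1.
v=∞: -345 < 0 and 8602 > 0  ⇒  (a,b)_∞ = +1.
v=5: a=5^-1·(≡1), b=5^-2·(≡3) mod 5; (1|5)=+1, (3|5)=-1; (−1)^{-1·-2·2}·(+1)^-2·(-1)^-1 = -1.
v=3: a=3^1·(≡2), b=3^-2·(≡1) mod 3; (2|3)=-1, (1|3)=+1; (−1)^{1·-2·1}·(-1)^-2·(+1)^1 = +1.
v=23: a=23^1·(≡6), b=23^1·(≡18) mod 23; (6|23)=+1, (18|23)=+1; (−1)^{1·1·11}·(+1)^1·(+1)^1 = -1.
v=19: a=19^-2·(≡4), b=19^0·(≡13) mod 19; (4|19)=+1, (13|19)=-1; (−1)^{-2·0·9}·(+1)^0·(-1)^-2 = +1.
v=29: a=29^2·(≡18), b=29^0·(≡15) mod 29; (18|29)=-1, (15|29)=-1; (−1)^{2·0·14}·(-1)^0·(-1)^2 = +1.
v=11: a=11^2·(≡8), b=11^1·(≡1) mod 11; (8|11)=-1, (1|11)=+1; (−1)^{2·1·5}·(-1)^1·(+1)^2 = -1.
v=17: a=17^2·(≡6), b=17^1·(≡2) mod 17; (6|17)=-1, (2|17)=+1; (−1)^{2·1·8}·(-1)^1·(+1)^2 = -1.
v=2: v_2(a)=-4, v_2(b)=-5; units ≡ 7, 5 (mod 8); ε·ε+αω+βω = 1·0+-4·1+-5·0 ≡ 0  ⇒  (a,b)_2 = +1.
v=13: a=13^2·(≡7), b=13^4·(≡4) mod 13; (7|13)=-1, (4|13)=+1; (−1)^{2·4·6}·(-1)^4·(+1)^2 = +1.
|Ram(-345, 8602)| = 4, even; anisotropic at {5, 11, 17, 23}.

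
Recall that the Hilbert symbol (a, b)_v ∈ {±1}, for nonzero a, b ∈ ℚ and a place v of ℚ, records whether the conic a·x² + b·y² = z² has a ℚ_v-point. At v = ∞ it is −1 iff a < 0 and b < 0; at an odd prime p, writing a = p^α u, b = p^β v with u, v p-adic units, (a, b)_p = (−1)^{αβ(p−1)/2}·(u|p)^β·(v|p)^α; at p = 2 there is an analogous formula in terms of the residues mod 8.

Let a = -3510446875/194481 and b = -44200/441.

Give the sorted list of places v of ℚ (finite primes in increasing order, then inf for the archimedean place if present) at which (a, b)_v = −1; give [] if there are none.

Mod squares: a ≡ -115, b ≡ -442. Check v ∈ {∞, 2, 3, 5, 7, 13, 17, 23}.
v=23: a=23^1·(≡8), b=23^0·(≡13) mod 23; (8|23)=+1, (13|23)=+1; (−1)^{1·0·11}·(+1)^0·(+1)^1 = +1.
v=7: a=7^-4·(≡4), b=7^-2·(≡6) mod 7; (4|7)=+1, (6|7)=-1; (−1)^{-4·-2·3}·(+1)^-2·(-1)^-4 = +1.
v=5: a=5^5·(≡2), b=5^2·(≡2) mod 5; (2|5)=-1, (2|5)=-1; (−1)^{5·2·2}·(-1)^2·(-1)^5 = -1.
v=2: v_2(a)=0, v_2(b)=3; units ≡ 5, 3 (mod 8); ε·ε+αω+βω = 0·1+0·1+3·1 ≡ 1  ⇒  (a,b)_2 = -1.
v=13: a=13^2·(≡6), b=13^1·(≡7) mod 13; (6|13)=-1, (7|13)=-1; (−1)^{2·1·6}·(-1)^1·(-1)^2 = -1.
v=3: a=3^-4·(≡2), b=3^-2·(≡2) mod 3; (2|3)=-1, (2|3)=-1; (−1)^{-4·-2·1}·(-1)^-2·(-1)^-4 = +1.
v=17: a=17^2·(≡16), b=17^1·(≡16) mod 17; (16|17)=+1, (16|17)=+1; (−1)^{2·1·8}·(+1)^1·(+1)^2 = +1.
v=∞: -115 < 0 and -442 < 0  ⇒  (a,b)_∞ = -1.
|Ram(-115, -442)| = 4, even; anisotropic at {2, 5, 13, ∞}.

[2, 5, 13, inf]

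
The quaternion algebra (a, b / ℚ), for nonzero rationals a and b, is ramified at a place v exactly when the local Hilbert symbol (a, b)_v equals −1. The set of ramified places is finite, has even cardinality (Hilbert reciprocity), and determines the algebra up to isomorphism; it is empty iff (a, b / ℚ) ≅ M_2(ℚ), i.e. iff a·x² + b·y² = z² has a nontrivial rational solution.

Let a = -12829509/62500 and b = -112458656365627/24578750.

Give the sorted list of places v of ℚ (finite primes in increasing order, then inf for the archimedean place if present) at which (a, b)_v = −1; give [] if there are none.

[7, inf]

(a, b) ≡ (-1309, -2618) mod (ℚ^×)²; places V = {2, 3, 5, 7, 11, 13, 17, 29, 53, ∞}.
(a,b)_17: α=1, u≡9; β=3, v≡13 (mod 17); (9|17)=+1, (13|17)=+1; sign (−1)^0·+1^3·+1^1 = +1.
(a,b)_11: α=3, u≡7; β=5, v≡4 (mod 11); (7|11)=-1, (4|11)=+1; sign (−1)^1·-1^5·+1^3 = +1.
(a,b)_7: α=1, u≡4; β=-1, v≡2 (mod 7); (4|7)=+1, (2|7)=+1; sign (−1)^1·+1^-1·+1^1 = -1.
(a,b)_13: α=0, u≡1; β=2, v≡11 (mod 13); (1|13)=+1, (11|13)=-1; sign (−1)^0·+1^2·-1^0 = +1.
(a,b)_∞: sgn(-1309)=−, sgn(-2618)=−, so -1.
(a,b)_3: α=4, u≡2; β=0, v≡1 (mod 3); (2|3)=-1, (1|3)=+1; sign (−1)^0·-1^0·+1^4 = +1.
(a,b)_2: α=-2, β=-1; u≡3, v≡3 (mod 8); ε(u)ε(v)=1·1, αω(v)=-2·1, βω(u)=-1·1; sum ≡ 0  ⇒  +1.
(a,b)_53: α=0, u≡44; β=-2, v≡33 (mod 53); (44|53)=+1, (33|53)=-1; sign (−1)^0·+1^-2·-1^0 = +1.
(a,b)_29: α=0, u≡24; β=2, v≡19 (mod 29); (24|29)=+1, (19|29)=-1; sign (−1)^0·+1^2·-1^0 = +1.
(a,b)_5: α=-6, u≡4; β=-4, v≡3 (mod 5); (4|5)=+1, (3|5)=-1; sign (−1)^0·+1^-4·-1^-6 = +1.
Ram(-1309, -2618) = {7, ∞}; no ℚ_7-point on the conic.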